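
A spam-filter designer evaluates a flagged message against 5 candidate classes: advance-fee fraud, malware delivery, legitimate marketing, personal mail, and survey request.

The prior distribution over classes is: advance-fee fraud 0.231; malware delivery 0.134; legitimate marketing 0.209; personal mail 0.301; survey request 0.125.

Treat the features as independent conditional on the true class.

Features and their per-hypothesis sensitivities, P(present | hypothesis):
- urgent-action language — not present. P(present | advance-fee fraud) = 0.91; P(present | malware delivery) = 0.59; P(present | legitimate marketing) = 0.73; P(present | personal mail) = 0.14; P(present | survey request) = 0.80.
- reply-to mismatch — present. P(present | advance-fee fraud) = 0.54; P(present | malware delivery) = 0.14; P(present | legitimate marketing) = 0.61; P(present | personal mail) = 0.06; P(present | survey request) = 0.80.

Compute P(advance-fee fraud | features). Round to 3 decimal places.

0.126

By Bayes' rule with conditional independence, the unnormalized weight for each hypothesis is prior × ∏ likelihoods (using 1 − P(present | H) for each absent feature):
  advance-fee fraud: 0.231 × (1 − 0.91) × 0.54 = 0.011227
  malware delivery: 0.134 × (1 − 0.59) × 0.14 = 0.0076916
  legitimate marketing: 0.209 × (1 − 0.73) × 0.61 = 0.034422
  personal mail: 0.301 × (1 − 0.14) × 0.06 = 0.015532
  survey request: 0.125 × (1 − 0.80) × 0.80 = 0.02
Normalizing constant Z = 0.011227 + 0.0076916 + 0.034422 + 0.015532 + 0.02 = 0.088872.
P(advance-fee fraud | evidence) = 0.011227 / 0.088872 ≈ 0.126.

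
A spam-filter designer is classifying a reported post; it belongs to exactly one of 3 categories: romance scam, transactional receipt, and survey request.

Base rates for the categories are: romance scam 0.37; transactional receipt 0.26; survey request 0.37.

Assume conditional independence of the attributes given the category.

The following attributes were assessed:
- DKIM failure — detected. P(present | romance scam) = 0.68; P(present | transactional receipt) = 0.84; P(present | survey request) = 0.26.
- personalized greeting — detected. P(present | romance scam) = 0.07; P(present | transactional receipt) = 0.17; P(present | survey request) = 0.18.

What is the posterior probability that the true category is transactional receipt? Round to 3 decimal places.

0.515

For each hypothesis, the unnormalized posterior weight is prior × product of the attribute likelihoods:
  romance scam: 0.37 × 0.68 × 0.07 = 0.017612
  transactional receipt: 0.26 × 0.84 × 0.17 = 0.037128
  survey request: 0.37 × 0.26 × 0.18 = 0.017316
The unnormalized weights sum to 0.072056.
P(transactional receipt | evidence) = 0.037128 / 0.072056 ≈ 0.515.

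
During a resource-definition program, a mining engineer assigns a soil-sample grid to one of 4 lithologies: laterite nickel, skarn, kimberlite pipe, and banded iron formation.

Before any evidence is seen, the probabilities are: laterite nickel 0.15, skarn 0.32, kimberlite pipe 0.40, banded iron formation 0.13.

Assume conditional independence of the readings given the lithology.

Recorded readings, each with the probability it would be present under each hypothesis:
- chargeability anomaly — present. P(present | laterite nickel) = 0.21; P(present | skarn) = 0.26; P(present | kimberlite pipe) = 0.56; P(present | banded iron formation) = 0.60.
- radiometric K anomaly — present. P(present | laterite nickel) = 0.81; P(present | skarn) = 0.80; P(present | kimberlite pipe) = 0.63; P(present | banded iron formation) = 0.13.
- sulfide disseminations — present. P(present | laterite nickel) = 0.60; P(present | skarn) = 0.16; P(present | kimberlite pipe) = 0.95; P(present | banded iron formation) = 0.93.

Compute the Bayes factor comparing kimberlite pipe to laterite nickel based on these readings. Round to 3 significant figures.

3.28

The Bayes factor is the ratio of the joint likelihoods of the reading pattern under the two hypotheses.
  kimberlite pipe: 0.56 × 0.63 × 0.95 = 0.33516
  laterite nickel: 0.21 × 0.81 × 0.60 = 0.10206
Bayes factor = 0.33516 / 0.10206 ≈ 3.28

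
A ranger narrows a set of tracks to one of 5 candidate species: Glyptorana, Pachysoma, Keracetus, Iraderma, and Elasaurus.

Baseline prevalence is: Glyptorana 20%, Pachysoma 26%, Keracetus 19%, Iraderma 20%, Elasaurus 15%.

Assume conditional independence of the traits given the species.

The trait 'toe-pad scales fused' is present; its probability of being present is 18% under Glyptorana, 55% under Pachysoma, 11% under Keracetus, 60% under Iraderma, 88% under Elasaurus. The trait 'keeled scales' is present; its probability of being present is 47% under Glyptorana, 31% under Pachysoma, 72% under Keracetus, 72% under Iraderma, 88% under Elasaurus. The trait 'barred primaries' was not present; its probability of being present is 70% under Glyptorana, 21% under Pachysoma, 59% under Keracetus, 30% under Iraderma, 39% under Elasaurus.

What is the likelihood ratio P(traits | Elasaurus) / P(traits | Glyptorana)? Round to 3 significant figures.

18.6

Take the product of per-trait likelihoods under each hypothesis (using 1 − P(present | H) for each absent trait), then divide.
  Elasaurus: 0.88 × 0.88 × (1 − 0.39) = 0.47238
  Glyptorana: 0.18 × 0.47 × (1 − 0.70) = 0.02538
Bayes factor = 0.47238 / 0.02538 ≈ 18.6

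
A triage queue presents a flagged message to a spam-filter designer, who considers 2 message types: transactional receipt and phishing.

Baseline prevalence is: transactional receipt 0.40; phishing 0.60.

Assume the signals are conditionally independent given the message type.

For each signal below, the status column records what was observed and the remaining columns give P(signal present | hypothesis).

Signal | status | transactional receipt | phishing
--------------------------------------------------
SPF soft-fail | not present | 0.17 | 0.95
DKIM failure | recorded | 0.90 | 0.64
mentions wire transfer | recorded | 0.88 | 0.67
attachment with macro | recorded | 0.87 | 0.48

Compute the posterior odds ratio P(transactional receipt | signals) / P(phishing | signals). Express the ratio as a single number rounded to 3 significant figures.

The normalizing constant cancels in an odds ratio, so compute prior × likelihood for the two hypotheses only (using 1 − P(present | H) for each absent signal):
  transactional receipt: 0.40 × (1 − 0.17) × 0.90 × 0.88 × 0.87 = 0.22876
  phishing: 0.60 × (1 − 0.95) × 0.64 × 0.67 × 0.48 = 0.0061747
Odds(transactional receipt : phishing) = 0.22876 / 0.0061747 ≈ 37.0.

37.0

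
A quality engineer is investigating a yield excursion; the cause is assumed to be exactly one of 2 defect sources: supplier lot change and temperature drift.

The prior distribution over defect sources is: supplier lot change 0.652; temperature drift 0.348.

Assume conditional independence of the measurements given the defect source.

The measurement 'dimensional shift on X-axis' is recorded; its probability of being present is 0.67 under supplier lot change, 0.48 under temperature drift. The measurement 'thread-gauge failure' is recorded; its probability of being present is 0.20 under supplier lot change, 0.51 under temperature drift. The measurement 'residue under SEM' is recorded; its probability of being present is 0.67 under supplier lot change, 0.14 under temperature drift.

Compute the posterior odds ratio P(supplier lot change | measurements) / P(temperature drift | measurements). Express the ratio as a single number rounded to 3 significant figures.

4.91

Posterior odds equal prior odds times the likelihood ratio; only the two competing hypotheses matter.
  supplier lot change: 0.652 × 0.67 × 0.20 × 0.67 = 0.058537
  temperature drift: 0.348 × 0.48 × 0.51 × 0.14 = 0.011927
Odds(supplier lot change : temperature drift) = 0.058537 / 0.011927 ≈ 4.91.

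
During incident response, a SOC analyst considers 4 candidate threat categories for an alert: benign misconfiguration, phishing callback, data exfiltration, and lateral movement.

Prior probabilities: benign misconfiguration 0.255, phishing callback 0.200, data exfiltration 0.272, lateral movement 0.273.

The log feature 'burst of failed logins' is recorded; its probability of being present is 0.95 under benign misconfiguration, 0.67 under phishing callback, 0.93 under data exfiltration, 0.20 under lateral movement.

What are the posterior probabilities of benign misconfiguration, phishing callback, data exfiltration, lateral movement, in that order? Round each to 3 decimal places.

0.354, 0.196, 0.370, 0.080

Multiply each prior by the likelihood of the log feature:
  benign misconfiguration: 0.255 × 0.95 = 0.24225
  phishing callback: 0.200 × 0.67 = 0.134
  data exfiltration: 0.272 × 0.93 = 0.25296
  lateral movement: 0.273 × 0.20 = 0.0546
Marginal likelihood of the evidence = 0.68381.
P(benign misconfiguration | evidence) = 0.24225 / 0.68381 ≈ 0.354
P(phishing callback | evidence) = 0.134 / 0.68381 ≈ 0.196
P(data exfiltration | evidence) = 0.25296 / 0.68381 ≈ 0.370
P(lateral movement | evidence) = 0.0546 / 0.68381 ≈ 0.080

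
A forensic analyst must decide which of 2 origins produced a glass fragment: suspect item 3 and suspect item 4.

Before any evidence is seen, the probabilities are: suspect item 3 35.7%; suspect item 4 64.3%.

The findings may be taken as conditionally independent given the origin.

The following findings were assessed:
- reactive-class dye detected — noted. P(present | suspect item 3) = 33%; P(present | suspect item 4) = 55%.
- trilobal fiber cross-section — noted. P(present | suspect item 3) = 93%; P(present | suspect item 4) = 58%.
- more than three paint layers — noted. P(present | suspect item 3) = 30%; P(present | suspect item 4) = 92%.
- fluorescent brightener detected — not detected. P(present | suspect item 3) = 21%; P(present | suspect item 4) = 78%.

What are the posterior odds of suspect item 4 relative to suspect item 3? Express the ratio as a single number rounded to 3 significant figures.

1.60

Unnormalized posterior weight (prior times the finding likelihoods) for each of the two hypotheses (using 1 − P(present | H) for each absent finding):
  suspect item 4: 0.643 × 0.55 × 0.58 × 0.92 × (1 − 0.78) = 0.041516
  suspect item 3: 0.357 × 0.33 × 0.93 × 0.30 × (1 − 0.21) = 0.025967
Odds(suspect item 4 : suspect item 3) = 0.041516 / 0.025967 ≈ 1.60.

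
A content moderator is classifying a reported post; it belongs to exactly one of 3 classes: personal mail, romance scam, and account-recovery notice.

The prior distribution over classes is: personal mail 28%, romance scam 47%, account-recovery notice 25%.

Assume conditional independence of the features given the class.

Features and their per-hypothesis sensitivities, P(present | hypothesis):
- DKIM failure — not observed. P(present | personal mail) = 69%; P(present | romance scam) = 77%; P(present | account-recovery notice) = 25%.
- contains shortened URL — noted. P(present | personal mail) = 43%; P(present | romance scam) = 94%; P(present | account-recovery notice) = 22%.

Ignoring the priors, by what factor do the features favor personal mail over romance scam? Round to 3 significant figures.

0.617

Joint likelihood of the feature pattern under each hypothesis (using 1 − P(present | H) for each absent feature):
  personal mail: (1 − 0.69) × 0.43 = 0.1333
  romance scam: (1 − 0.77) × 0.94 = 0.2162
Bayes factor = 0.1333 / 0.2162 ≈ 0.617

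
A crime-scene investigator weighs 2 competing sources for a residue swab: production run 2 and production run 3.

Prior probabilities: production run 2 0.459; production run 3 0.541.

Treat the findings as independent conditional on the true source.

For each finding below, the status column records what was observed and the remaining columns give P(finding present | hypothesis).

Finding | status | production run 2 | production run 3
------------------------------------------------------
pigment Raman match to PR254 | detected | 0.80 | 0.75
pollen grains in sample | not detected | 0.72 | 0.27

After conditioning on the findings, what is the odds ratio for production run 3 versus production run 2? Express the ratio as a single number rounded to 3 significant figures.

2.88

The normalizing constant cancels in an odds ratio, so compute prior × likelihood for the two hypotheses only (using 1 − P(present | H) for each absent finding):
  production run 3: 0.541 × 0.75 × (1 − 0.27) = 0.2962
  production run 2: 0.459 × 0.80 × (1 − 0.72) = 0.10282
Odds(production run 3 : production run 2) = 0.2962 / 0.10282 ≈ 2.88.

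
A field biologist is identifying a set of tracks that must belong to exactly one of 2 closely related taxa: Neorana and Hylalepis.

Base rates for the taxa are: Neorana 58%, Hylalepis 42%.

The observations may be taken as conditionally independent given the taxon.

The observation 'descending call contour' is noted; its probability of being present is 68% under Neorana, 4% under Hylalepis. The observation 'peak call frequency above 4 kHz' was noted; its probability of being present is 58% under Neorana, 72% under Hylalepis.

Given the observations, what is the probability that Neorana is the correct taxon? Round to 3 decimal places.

0.950

Multiply each prior by the joint likelihood of the evidence pattern:
  Neorana: 0.58 × 0.68 × 0.58 = 0.22875
  Hylalepis: 0.42 × 0.04 × 0.72 = 0.012096
Normalizing constant Z = 0.22875 + 0.012096 = 0.24085.
P(Neorana | evidence) = 0.22875 / 0.24085 ≈ 0.950.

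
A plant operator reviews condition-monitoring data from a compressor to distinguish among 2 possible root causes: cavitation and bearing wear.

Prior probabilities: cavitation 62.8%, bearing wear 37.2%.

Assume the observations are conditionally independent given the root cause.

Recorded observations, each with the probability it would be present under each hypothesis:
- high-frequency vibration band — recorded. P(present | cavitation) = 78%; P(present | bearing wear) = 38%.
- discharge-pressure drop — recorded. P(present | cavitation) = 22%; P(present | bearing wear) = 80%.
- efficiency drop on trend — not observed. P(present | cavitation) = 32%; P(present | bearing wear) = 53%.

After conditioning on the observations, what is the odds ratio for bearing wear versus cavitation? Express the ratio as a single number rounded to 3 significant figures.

Posterior odds equal prior odds times the likelihood ratio; only the two competing hypotheses matter (using 1 − P(present | H) for each absent observation).
  bearing wear: 0.372 × 0.38 × 0.80 × (1 − 0.53) = 0.053151
  cavitation: 0.628 × 0.78 × 0.22 × (1 − 0.32) = 0.07328
Posterior odds = 0.053151 / 0.07328 ≈ 0.725.

0.725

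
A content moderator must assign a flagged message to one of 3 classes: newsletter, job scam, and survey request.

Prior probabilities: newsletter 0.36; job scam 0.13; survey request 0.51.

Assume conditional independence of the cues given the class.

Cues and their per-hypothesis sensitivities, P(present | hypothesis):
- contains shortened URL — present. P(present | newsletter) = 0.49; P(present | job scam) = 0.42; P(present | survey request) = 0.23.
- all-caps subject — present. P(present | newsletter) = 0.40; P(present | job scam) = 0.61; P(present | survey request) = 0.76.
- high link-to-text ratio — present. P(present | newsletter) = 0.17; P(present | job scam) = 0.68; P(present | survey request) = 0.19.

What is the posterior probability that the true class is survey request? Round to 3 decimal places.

For each hypothesis, the unnormalized posterior weight is prior × product of the cue likelihoods:
  newsletter: 0.36 × 0.49 × 0.40 × 0.17 = 0.011995
  job scam: 0.13 × 0.42 × 0.61 × 0.68 = 0.022648
  survey request: 0.51 × 0.23 × 0.76 × 0.19 = 0.016938
Marginal likelihood of the evidence = 0.051581.
P(survey request | evidence) = 0.016938 / 0.051581 ≈ 0.328.

0.328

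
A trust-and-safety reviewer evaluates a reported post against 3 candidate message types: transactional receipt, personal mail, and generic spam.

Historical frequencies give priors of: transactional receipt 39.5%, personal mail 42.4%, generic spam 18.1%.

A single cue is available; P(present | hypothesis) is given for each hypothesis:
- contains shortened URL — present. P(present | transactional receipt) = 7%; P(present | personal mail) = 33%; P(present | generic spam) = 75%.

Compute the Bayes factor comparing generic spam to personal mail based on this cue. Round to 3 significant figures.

2.27

The Bayes factor is the ratio of the two likelihoods.
  generic spam: 0.75
  personal mail: 0.33
Bayes factor = 0.75 / 0.33 ≈ 2.27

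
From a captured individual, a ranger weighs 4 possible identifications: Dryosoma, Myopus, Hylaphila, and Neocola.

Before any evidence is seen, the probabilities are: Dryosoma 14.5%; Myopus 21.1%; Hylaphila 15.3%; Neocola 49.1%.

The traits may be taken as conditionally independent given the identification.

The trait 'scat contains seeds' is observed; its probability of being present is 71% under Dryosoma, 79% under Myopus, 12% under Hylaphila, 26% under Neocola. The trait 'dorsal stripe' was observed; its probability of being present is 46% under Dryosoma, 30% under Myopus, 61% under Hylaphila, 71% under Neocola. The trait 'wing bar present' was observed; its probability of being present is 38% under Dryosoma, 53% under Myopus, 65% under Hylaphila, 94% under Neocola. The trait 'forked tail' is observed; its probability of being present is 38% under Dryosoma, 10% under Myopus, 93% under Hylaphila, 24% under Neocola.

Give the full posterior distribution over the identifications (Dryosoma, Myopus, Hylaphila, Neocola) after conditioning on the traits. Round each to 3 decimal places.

0.186, 0.072, 0.184, 0.557

Multiply each prior by the joint likelihood of the trait pattern:
  Dryosoma: 0.145 × 0.71 × 0.46 × 0.38 × 0.38 = 0.0068384
  Myopus: 0.211 × 0.79 × 0.30 × 0.53 × 0.10 = 0.0026504
  Hylaphila: 0.153 × 0.12 × 0.61 × 0.65 × 0.93 = 0.0067702
  Neocola: 0.491 × 0.26 × 0.71 × 0.94 × 0.24 = 0.020448
Marginal likelihood of the evidence = 0.036707.
P(Dryosoma | evidence) = 0.0068384 / 0.036707 ≈ 0.186
P(Myopus | evidence) = 0.0026504 / 0.036707 ≈ 0.072
P(Hylaphila | evidence) = 0.0067702 / 0.036707 ≈ 0.184
P(Neocola | evidence) = 0.020448 / 0.036707 ≈ 0.557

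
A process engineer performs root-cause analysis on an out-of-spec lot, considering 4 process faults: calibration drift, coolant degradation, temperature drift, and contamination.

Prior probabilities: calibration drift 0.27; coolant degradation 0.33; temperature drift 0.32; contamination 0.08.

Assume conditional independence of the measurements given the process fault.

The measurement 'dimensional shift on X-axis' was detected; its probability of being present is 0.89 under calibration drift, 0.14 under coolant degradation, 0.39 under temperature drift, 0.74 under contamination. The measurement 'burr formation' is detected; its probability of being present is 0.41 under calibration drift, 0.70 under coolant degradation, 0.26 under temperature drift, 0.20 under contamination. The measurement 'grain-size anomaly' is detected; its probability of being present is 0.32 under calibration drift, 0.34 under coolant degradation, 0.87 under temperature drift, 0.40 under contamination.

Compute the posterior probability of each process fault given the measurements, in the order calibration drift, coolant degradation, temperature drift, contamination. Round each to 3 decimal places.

Multiply each prior by the joint likelihood of the measurement pattern:
  calibration drift: 0.27 × 0.89 × 0.41 × 0.32 = 0.031527
  coolant degradation: 0.33 × 0.14 × 0.70 × 0.34 = 0.010996
  temperature drift: 0.32 × 0.39 × 0.26 × 0.87 = 0.02823
  contamination: 0.08 × 0.74 × 0.20 × 0.40 = 0.004736
Normalizing constant Z = 0.031527 + 0.010996 + 0.02823 + 0.004736 = 0.075489.
P(calibration drift | evidence) = 0.031527 / 0.075489 ≈ 0.418
P(coolant degradation | evidence) = 0.010996 / 0.075489 ≈ 0.146
P(temperature drift | evidence) = 0.02823 / 0.075489 ≈ 0.374
P(contamination | evidence) = 0.004736 / 0.075489 ≈ 0.063

0.418, 0.146, 0.374, 0.063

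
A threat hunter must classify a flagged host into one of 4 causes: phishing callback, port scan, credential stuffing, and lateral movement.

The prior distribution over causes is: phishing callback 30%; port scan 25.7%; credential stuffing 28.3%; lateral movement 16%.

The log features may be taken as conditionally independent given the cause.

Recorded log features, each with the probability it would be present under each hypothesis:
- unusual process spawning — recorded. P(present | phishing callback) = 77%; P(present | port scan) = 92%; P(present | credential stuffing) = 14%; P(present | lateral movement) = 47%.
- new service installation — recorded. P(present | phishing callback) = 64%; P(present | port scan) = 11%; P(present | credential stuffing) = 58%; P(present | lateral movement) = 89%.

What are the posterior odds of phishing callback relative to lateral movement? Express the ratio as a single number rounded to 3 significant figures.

Posterior odds equal prior odds times the likelihood ratio; only the two competing hypotheses matter.
  phishing callback: 0.300 × 0.77 × 0.64 = 0.14784
  lateral movement: 0.160 × 0.47 × 0.89 = 0.066928
Posterior odds = 0.14784 / 0.066928 ≈ 2.21.

2.21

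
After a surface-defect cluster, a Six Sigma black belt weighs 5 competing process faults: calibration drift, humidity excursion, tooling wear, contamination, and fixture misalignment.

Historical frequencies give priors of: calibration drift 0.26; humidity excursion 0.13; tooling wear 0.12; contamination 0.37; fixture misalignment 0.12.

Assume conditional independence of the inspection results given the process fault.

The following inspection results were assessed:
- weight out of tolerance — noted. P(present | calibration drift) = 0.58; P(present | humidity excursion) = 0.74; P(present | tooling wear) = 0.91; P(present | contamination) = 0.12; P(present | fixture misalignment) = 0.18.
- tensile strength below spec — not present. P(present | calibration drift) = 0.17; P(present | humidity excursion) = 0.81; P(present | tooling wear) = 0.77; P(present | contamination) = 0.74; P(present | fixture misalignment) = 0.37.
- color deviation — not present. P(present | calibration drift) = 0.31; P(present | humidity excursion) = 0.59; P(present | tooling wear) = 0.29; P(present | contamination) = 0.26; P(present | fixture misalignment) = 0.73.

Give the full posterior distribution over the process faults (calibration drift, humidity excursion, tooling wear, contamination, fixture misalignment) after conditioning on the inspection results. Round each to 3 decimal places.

0.697, 0.060, 0.144, 0.069, 0.030

Multiply each prior by the joint likelihood of the inspection result pattern (using 1 − P(present | H) for each absent inspection result):
  calibration drift: 0.26 × 0.58 × (1 − 0.17) × (1 − 0.31) = 0.086363
  humidity excursion: 0.13 × 0.74 × (1 − 0.81) × (1 − 0.59) = 0.007494
  tooling wear: 0.12 × 0.91 × (1 − 0.77) × (1 − 0.29) = 0.017832
  contamination: 0.37 × 0.12 × (1 − 0.74) × (1 − 0.26) = 0.0085426
  fixture misalignment: 0.12 × 0.18 × (1 − 0.37) × (1 − 0.73) = 0.0036742
Normalizing constant Z = 0.086363 + 0.007494 + 0.017832 + 0.0085426 + 0.0036742 = 0.12391.
P(calibration drift | evidence) = 0.086363 / 0.12391 ≈ 0.697
P(humidity excursion | evidence) = 0.007494 / 0.12391 ≈ 0.060
P(tooling wear | evidence) = 0.017832 / 0.12391 ≈ 0.144
P(contamination | evidence) = 0.0085426 / 0.12391 ≈ 0.069
P(fixture misalignment | evidence) = 0.0036742 / 0.12391 ≈ 0.030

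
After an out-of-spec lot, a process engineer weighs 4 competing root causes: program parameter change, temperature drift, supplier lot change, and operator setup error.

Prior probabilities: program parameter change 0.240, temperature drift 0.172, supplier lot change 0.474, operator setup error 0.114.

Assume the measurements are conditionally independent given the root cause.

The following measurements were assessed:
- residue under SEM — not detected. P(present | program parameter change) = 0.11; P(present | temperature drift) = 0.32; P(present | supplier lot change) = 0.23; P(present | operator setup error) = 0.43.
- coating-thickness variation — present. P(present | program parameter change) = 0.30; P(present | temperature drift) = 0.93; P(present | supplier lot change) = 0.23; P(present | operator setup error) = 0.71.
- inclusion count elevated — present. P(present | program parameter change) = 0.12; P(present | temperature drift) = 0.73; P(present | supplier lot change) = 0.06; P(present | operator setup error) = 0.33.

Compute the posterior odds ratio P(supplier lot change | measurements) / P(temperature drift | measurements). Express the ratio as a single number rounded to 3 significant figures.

0.0634

Posterior odds equal prior odds times the likelihood ratio; only the two competing hypotheses matter (using 1 − P(present | H) for each absent measurement).
  supplier lot change: 0.474 × (1 − 0.23) × 0.23 × 0.06 = 0.0050367
  temperature drift: 0.172 × (1 − 0.32) × 0.93 × 0.73 = 0.079404
Odds(supplier lot change : temperature drift) = 0.0050367 / 0.079404 ≈ 0.0634.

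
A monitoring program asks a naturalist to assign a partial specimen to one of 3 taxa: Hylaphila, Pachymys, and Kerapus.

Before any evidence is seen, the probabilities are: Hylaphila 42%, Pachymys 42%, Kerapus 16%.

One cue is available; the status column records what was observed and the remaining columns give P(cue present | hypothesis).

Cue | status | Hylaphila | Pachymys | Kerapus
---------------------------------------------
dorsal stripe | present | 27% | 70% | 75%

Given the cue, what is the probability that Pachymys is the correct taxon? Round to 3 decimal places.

0.557

For each hypothesis, the unnormalized posterior weight is prior × likelihood:
  Hylaphila: 0.42 × 0.27 = 0.1134
  Pachymys: 0.42 × 0.70 = 0.294
  Kerapus: 0.16 × 0.75 = 0.12
Normalizing constant Z = 0.1134 + 0.294 + 0.12 = 0.5274.
P(Pachymys | evidence) = 0.294 / 0.5274 ≈ 0.557.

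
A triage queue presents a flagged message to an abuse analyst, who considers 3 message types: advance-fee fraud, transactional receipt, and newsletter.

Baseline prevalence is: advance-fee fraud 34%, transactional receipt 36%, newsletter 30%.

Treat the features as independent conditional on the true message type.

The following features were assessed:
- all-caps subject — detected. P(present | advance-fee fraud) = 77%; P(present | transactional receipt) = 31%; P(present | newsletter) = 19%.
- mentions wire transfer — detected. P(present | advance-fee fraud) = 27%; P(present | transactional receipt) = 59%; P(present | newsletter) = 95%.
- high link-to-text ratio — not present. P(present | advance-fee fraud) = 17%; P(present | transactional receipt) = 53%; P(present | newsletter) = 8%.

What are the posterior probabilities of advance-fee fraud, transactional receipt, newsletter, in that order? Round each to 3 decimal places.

By Bayes' rule with conditional independence, the unnormalized weight for each hypothesis is prior × ∏ likelihoods (using 1 − P(present | H) for each absent feature):
  advance-fee fraud: 0.34 × 0.77 × 0.27 × (1 − 0.17) = 0.058669
  transactional receipt: 0.36 × 0.31 × 0.59 × (1 − 0.53) = 0.030947
  newsletter: 0.30 × 0.19 × 0.95 × (1 − 0.08) = 0.049818
Marginal likelihood of the evidence = 0.13943.
P(advance-fee fraud | evidence) = 0.058669 / 0.13943 ≈ 0.421
P(transactional receipt | evidence) = 0.030947 / 0.13943 ≈ 0.222
P(newsletter | evidence) = 0.049818 / 0.13943 ≈ 0.357

0.421, 0.222, 0.357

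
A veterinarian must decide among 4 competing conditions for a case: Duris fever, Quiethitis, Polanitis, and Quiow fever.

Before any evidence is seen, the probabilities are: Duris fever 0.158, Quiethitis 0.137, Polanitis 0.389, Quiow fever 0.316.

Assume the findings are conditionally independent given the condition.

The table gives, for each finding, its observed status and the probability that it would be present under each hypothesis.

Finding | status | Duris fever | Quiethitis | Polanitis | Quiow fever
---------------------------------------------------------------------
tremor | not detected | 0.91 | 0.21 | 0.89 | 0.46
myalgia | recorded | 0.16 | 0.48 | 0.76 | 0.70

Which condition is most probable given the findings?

Quiow fever

For each hypothesis, the unnormalized posterior weight is prior × product of the finding likelihoods (using 1 − P(present | H) for each absent finding):
  Duris fever: 0.158 × (1 − 0.91) × 0.16 = 0.0022752
  Quiethitis: 0.137 × (1 − 0.21) × 0.48 = 0.05195
  Polanitis: 0.389 × (1 − 0.89) × 0.76 = 0.03252
  Quiow fever: 0.316 × (1 − 0.46) × 0.70 = 0.11945
Marginal likelihood of the evidence = 0.20619.
P(Duris fever | evidence) ≈ 0.0022752 / 0.20619 ≈ 0.011
P(Quiethitis | evidence) ≈ 0.05195 / 0.20619 ≈ 0.252
P(Polanitis | evidence) ≈ 0.03252 / 0.20619 ≈ 0.158
P(Quiow fever | evidence) ≈ 0.11945 / 0.20619 ≈ 0.579
The largest is 0.579, so Quiow fever is most probable.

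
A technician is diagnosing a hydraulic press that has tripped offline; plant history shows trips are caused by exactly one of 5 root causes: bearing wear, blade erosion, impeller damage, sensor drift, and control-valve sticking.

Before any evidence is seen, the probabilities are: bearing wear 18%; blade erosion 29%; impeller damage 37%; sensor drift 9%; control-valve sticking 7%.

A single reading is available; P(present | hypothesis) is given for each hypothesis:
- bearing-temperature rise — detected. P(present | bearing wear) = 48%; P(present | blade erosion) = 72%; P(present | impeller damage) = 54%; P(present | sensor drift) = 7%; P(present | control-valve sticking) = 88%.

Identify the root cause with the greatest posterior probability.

Multiply each prior by the likelihood of the reading:
  bearing wear: 0.18 × 0.48 = 0.0864
  blade erosion: 0.29 × 0.72 = 0.2088
  impeller damage: 0.37 × 0.54 = 0.1998
  sensor drift: 0.09 × 0.07 = 0.0063
  control-valve sticking: 0.07 × 0.88 = 0.0616
Normalizing constant Z = 0.0864 + 0.2088 + 0.1998 + 0.0063 + 0.0616 = 0.5629.
P(bearing wear | evidence) ≈ 0.0864 / 0.5629 ≈ 0.153
P(blade erosion | evidence) ≈ 0.2088 / 0.5629 ≈ 0.371
P(impeller damage | evidence) ≈ 0.1998 / 0.5629 ≈ 0.355
P(sensor drift | evidence) ≈ 0.0063 / 0.5629 ≈ 0.011
P(control-valve sticking | evidence) ≈ 0.0616 / 0.5629 ≈ 0.109
The largest is 0.371, so blade erosion is most probable.

blade erosion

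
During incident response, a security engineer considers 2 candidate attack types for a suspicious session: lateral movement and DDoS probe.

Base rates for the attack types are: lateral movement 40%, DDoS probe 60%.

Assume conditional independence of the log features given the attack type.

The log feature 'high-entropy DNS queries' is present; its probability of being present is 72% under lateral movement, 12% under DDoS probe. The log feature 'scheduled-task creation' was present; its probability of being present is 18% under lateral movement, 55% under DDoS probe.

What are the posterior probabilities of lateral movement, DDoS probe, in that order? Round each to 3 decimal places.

By Bayes' rule with conditional independence, the unnormalized weight for each hypothesis is prior × ∏ likelihoods:
  lateral movement: 0.40 × 0.72 × 0.18 = 0.05184
  DDoS probe: 0.60 × 0.12 × 0.55 = 0.0396
Marginal likelihood of the evidence = 0.09144.
P(lateral movement | evidence) = 0.05184 / 0.09144 ≈ 0.567
P(DDoS probe | evidence) = 0.0396 / 0.09144 ≈ 0.433

0.567, 0.433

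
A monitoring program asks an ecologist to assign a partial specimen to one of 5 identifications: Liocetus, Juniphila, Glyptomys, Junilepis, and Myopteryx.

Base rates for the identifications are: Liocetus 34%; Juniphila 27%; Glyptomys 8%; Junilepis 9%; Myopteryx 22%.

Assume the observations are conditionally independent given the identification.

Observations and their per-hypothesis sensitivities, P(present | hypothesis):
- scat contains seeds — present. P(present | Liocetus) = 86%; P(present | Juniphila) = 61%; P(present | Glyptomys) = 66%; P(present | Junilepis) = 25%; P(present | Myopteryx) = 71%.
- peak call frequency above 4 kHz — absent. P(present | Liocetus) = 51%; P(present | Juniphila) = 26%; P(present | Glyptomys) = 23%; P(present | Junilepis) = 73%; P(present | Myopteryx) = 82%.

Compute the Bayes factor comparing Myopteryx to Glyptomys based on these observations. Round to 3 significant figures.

Joint likelihood of the evidence pattern under each hypothesis (using 1 − P(present | H) for each absent observation):
  Myopteryx: 0.71 × (1 − 0.82) = 0.1278
  Glyptomys: 0.66 × (1 − 0.23) = 0.5082
Bayes factor = 0.1278 / 0.5082 ≈ 0.251

0.251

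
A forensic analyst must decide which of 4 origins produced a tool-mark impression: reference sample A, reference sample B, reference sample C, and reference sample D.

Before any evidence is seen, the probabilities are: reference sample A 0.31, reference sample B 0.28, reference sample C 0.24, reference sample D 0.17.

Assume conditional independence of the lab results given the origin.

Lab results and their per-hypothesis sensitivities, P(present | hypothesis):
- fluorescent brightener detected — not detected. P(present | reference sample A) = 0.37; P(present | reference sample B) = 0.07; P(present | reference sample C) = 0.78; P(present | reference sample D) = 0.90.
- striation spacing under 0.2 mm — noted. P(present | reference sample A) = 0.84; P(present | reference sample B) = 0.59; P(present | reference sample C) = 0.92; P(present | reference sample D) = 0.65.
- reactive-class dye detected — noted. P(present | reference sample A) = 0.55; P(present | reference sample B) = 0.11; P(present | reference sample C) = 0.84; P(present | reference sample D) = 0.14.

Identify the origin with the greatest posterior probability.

reference sample A

For each hypothesis, the unnormalized posterior weight is prior × product of the lab result likelihoods (using 1 − P(present | H) for each absent lab result):
  reference sample A: 0.31 × (1 − 0.37) × 0.84 × 0.55 = 0.090229
  reference sample B: 0.28 × (1 − 0.07) × 0.59 × 0.11 = 0.0169
  reference sample C: 0.24 × (1 − 0.78) × 0.92 × 0.84 = 0.040804
  reference sample D: 0.17 × (1 − 0.90) × 0.65 × 0.14 = 0.001547
Marginal likelihood of the evidence = 0.14948.
P(reference sample A | evidence) ≈ 0.090229 / 0.14948 ≈ 0.604
P(reference sample B | evidence) ≈ 0.0169 / 0.14948 ≈ 0.113
P(reference sample C | evidence) ≈ 0.040804 / 0.14948 ≈ 0.273
P(reference sample D | evidence) ≈ 0.001547 / 0.14948 ≈ 0.010
The largest is 0.604, so reference sample A is most probable.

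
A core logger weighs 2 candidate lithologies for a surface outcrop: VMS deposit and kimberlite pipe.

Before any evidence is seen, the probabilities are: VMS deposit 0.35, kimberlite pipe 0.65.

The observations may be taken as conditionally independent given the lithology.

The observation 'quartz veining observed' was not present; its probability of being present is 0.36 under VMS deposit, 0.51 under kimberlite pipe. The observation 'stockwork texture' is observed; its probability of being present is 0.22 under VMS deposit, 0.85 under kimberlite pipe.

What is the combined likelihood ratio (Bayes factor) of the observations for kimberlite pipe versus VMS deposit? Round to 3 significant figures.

Take the product of per-observation likelihoods under each hypothesis (using 1 − P(present | H) for each absent observation), then divide.
  kimberlite pipe: (1 − 0.51) × 0.85 = 0.4165
  VMS deposit: (1 − 0.36) × 0.22 = 0.1408
Bayes factor = 0.4165 / 0.1408 ≈ 2.96

2.96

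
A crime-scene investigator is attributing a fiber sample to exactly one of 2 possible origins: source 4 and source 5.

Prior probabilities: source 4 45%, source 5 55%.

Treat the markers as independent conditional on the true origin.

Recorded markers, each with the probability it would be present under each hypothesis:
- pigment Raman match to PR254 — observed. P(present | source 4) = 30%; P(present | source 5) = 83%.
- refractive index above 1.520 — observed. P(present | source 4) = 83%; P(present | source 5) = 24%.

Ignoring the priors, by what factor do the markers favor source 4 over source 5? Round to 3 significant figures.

Joint likelihood of the marker pattern under each hypothesis:
  source 4: 0.30 × 0.83 = 0.249
  source 5: 0.83 × 0.24 = 0.1992
Bayes factor = 0.249 / 0.1992 ≈ 1.25

1.25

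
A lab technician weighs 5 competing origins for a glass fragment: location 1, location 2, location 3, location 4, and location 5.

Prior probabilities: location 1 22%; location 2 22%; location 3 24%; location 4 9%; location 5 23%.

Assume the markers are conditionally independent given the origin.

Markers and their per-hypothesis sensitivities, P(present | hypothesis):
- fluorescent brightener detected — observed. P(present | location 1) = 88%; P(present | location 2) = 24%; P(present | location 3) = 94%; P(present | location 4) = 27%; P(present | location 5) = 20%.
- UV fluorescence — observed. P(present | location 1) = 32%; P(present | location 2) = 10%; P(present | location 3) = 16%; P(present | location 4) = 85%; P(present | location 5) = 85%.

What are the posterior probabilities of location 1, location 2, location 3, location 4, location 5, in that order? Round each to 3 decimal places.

By Bayes' rule with conditional independence, the unnormalized weight for each hypothesis is prior × ∏ likelihoods:
  location 1: 0.22 × 0.88 × 0.32 = 0.061952
  location 2: 0.22 × 0.24 × 0.10 = 0.00528
  location 3: 0.24 × 0.94 × 0.16 = 0.036096
  location 4: 0.09 × 0.27 × 0.85 = 0.020655
  location 5: 0.23 × 0.20 × 0.85 = 0.0391
Normalizing constant Z = 0.061952 + 0.00528 + 0.036096 + 0.020655 + 0.0391 = 0.16308.
P(location 1 | evidence) = 0.061952 / 0.16308 ≈ 0.380
P(location 2 | evidence) = 0.00528 / 0.16308 ≈ 0.032
P(location 3 | evidence) = 0.036096 / 0.16308 ≈ 0.221
P(location 4 | evidence) = 0.020655 / 0.16308 ≈ 0.127
P(location 5 | evidence) = 0.0391 / 0.16308 ≈ 0.240

0.380, 0.032, 0.221, 0.127, 0.240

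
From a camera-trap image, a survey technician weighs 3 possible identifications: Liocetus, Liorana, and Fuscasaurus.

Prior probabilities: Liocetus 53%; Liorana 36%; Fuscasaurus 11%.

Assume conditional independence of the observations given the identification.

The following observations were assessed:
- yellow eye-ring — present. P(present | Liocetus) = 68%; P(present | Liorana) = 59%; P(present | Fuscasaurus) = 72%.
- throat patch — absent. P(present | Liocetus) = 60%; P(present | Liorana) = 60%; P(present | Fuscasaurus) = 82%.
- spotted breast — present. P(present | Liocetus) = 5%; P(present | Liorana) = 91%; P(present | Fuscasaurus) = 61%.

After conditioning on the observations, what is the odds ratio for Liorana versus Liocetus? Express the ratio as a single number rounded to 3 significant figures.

10.7

Posterior odds equal prior odds times the likelihood ratio; only the two competing hypotheses matter (using 1 − P(present | H) for each absent observation).
  Liorana: 0.36 × 0.59 × (1 − 0.60) × 0.91 = 0.077314
  Liocetus: 0.53 × 0.68 × (1 − 0.60) × 0.05 = 0.007208
Odds(Liorana : Liocetus) = 0.077314 / 0.007208 ≈ 10.7.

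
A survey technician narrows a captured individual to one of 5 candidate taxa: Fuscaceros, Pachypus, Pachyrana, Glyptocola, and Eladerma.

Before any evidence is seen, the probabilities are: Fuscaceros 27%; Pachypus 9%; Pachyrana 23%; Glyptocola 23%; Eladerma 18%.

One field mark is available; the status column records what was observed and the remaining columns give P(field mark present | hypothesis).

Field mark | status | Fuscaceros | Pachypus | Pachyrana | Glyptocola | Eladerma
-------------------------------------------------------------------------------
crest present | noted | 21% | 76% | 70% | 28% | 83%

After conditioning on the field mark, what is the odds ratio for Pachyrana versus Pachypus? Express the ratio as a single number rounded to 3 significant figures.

2.35

The normalizing constant cancels in an odds ratio, so compute prior × likelihood for the two hypotheses only:
  Pachyrana: 0.23 × 0.70 = 0.161
  Pachypus: 0.09 × 0.76 = 0.0684
Posterior odds = 0.161 / 0.0684 ≈ 2.35.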